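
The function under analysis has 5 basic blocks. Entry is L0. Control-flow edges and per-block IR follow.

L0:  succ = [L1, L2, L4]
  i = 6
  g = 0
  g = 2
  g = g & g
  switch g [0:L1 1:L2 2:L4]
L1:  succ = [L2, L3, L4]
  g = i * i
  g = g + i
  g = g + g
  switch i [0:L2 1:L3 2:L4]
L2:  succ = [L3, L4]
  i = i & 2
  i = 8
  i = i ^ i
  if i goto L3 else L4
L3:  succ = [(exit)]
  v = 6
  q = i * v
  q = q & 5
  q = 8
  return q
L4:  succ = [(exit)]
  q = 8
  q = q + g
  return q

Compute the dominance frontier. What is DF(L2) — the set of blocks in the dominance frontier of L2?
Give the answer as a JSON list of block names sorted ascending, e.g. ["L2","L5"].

Answer: ["L3", "L4"]

Derivation:
idom tree: L1←L0 L2←L0 L3←L0 L4←L0
Dom∩ at merges:
  L2: preds {L0,L1}: {L0} ∩ {L0,L1} = {L0}; idom=L0
  L3: preds {L1,L2}: {L0,L1} ∩ {L0,L2} = {L0}; idom=L0
  L4: preds {L0,L1,L2}: {L0} ∩ {L0,L1} ∩ {L0,L2} = {L0}; idom=L0

DF walk-up:
  join L2 pred L0: · stop@L0
  join L2 pred L1: L1 stop@L0
  join L3 pred L1: L1 stop@L0
  join L3 pred L2: L2 stop@L0
  join L4 pred L0: · stop@L0
  join L4 pred L1: L1 stop@L0
  join L4 pred L2: L2 stop@L0
  L0: DF=∅
  L1: DF={L2,L3,L4}
  L2: DF={L3,L4}
  L3: DF=∅
  L4: DF=∅

DF(L2) = ["L3", "L4"]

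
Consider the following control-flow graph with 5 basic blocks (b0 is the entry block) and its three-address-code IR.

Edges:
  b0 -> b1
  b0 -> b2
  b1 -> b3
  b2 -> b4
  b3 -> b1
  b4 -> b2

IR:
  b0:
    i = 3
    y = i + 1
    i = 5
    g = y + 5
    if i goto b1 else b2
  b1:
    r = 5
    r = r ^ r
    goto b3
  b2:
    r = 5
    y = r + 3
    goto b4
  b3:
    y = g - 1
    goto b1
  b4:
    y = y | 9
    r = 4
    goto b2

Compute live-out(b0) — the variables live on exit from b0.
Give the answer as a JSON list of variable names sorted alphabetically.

def/use:
  b0: {g,i,y} / ∅
  b1: {r} / ∅
  b2: {r,y} / ∅
  b3: {y} / {g}
  b4: {r,y} / {y}

Backward fixpoint:
  live b0: ∅→{g}
  live b1: {g}→{g}
  live b2: ∅→{y}
  live b3: {g}→{g}
  live b4: {y}→∅

live-out(b0) = ["g"]

Answer: ["g"]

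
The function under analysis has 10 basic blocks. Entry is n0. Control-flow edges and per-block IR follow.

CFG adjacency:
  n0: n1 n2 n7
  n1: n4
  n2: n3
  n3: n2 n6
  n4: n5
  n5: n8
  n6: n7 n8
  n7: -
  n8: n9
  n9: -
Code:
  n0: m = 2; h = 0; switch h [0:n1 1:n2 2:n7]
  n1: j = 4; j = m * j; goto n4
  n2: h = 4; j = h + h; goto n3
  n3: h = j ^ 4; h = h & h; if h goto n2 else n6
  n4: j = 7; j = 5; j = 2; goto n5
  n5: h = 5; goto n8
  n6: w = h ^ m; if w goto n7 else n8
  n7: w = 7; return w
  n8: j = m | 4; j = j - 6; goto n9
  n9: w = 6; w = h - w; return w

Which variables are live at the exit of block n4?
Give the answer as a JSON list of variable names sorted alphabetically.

Block summaries:
  n0 def {h,m} use ∅
  n1 def {j} use {m}
  n2 def {h,j} use ∅
  n3 def {h} use {j}
  n4 def {j} use ∅
  n5 def {h} use ∅
  n6 def {w} use {h,m}
  n7 def {w} use ∅
  n8 def {j} use {m}
  n9 def {w} use {h}

Liveness:
  live n0: ∅→{m}
  live n1: {m}→{m}
  live n2: {m}→{j,m}
  live n3: {j,m}→{h,m}
  live n4: {m}→{m}
  live n5: {m}→{h,m}
  live n6: {h,m}→{h,m}
  live n7: ∅→∅
  live n8: {h,m}→{h}
  live n9: {h}→∅

live-out(n4) = ["m"]

Answer: ["m"]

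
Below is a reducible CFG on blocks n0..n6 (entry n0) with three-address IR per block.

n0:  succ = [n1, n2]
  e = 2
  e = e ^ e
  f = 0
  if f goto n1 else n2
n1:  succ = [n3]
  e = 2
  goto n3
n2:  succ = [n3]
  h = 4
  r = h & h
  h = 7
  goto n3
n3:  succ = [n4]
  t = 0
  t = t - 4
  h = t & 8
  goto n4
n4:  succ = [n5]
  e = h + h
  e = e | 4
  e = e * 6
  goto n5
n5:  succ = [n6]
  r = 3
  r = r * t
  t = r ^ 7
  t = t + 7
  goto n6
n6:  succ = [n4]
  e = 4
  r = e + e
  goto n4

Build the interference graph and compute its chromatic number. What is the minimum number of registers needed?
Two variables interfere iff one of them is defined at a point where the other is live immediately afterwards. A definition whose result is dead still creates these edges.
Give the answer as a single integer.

Answer: 3

Analysis:
Block summaries:
  n0: def={e,f} ue=∅
  n1: def={e} ue=∅
  n2: def={h,r} ue=∅
  n3: def={h,t} ue=∅
  n4: def={e} ue={h}
  n5: def={r,t} ue={t}
  n6: def={e,r} ue=∅

Backward fixpoint:
  live n0: ∅→∅
  live n1: ∅→∅
  live n2: ∅→∅
  live n3: ∅→{h,t}
  live n4: {h,t}→{h,t}
  live n5: {h,t}→{h,t}
  live n6: {h,t}→{h,t}

Interfere edges:
  e — {h,t}
  f — ∅
  h — {e,r,t}
  r — {h,t}
  t — {e,h,r}

Colouring:
  clique {e,h,t} ⇒ need ≥ 3
  assign e→r2 f→r0 h→r0 r→r2 t→r1 — no edge inside a register ⇒ χ ≤ 3
  χ = 3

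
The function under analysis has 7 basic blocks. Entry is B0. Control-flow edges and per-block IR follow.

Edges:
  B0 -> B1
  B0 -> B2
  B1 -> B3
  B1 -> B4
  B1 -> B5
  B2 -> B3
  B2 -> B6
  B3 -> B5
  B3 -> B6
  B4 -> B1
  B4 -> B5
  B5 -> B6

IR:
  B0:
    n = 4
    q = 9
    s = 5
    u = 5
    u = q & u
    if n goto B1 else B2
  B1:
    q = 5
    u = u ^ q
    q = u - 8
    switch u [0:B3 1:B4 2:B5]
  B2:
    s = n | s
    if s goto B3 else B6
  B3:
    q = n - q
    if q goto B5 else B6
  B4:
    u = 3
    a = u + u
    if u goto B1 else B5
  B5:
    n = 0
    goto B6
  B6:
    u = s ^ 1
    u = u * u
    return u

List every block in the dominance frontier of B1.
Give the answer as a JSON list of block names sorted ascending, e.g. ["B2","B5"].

idom tree: B1←B0 B2←B0 B3←B0 B4←B1 B5←B0 B6←B0
Dom∩ at merges:
  B1: preds {B0,B4}: {B0} ∩ {B0,B1,B4} = {B0}; idom=B0
  B3: preds {B1,B2}: {B0,B1} ∩ {B0,B2} = {B0}; idom=B0
  B5: preds {B1,B3,B4}: {B0,B1} ∩ {B0,B3} ∩ {B0,B1,B4} = {B0}; idom=B0
  B6: preds {B2,B3,B5}: {B0,B2} ∩ {B0,B3} ∩ {B0,B5} = {B0}; idom=B0

DF walk-up:
  join B1 pred B0: · stop@B0
  join B1 pred B4: B4→B1 stop@B0
  join B3 pred B1: B1 stop@B0
  join B3 pred B2: B2 stop@B0
  join B5 pred B1: B1 stop@B0
  join B5 pred B3: B3 stop@B0
  join B5 pred B4: B4→B1 stop@B0
  join B6 pred B2: B2 stop@B0
  join B6 pred B3: B3 stop@B0
  join B6 pred B5: B5 stop@B0
  B0: DF=∅
  B1: DF={B1,B3,B5}
  B2: DF={B3,B6}
  B3: DF={B5,B6}
  B4: DF={B1,B5}
  B5: DF={B6}
  B6: DF=∅

DF(B1) = ["B1", "B3", "B5"]

Answer: ["B1", "B3", "B5"]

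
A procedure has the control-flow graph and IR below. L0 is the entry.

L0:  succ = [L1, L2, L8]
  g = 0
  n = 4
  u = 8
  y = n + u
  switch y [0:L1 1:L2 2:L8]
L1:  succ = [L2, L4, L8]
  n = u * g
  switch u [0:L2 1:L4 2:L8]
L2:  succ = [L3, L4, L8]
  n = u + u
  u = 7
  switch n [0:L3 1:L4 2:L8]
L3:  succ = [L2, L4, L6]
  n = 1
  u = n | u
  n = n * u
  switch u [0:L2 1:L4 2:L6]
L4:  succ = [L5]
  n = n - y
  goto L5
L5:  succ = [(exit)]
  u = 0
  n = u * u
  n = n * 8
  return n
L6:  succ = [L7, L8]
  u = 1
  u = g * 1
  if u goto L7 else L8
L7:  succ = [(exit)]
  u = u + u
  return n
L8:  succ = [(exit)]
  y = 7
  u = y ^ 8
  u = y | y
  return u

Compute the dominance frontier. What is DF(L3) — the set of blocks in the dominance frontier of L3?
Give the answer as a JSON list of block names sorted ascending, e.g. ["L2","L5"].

idom tree: L1←L0 L2←L0 L3←L2 L4←L0 L5←L4 L6←L3 L7←L6 L8←L0
Dom at joins:
  L2: preds {L0,L1,L3}: {L0} ∩ {L0,L1} ∩ {L0,L2,L3} = {L0}; idom=L0
  L4: preds {L1,L2,L3}: {L0,L1} ∩ {L0,L2} ∩ {L0,L2,L3} = {L0}; idom=L0
  L8: preds {L0,L1,L2,L6}: {L0} ∩ {L0,L1} ∩ {L0,L2} ∩ {L0,L2,L3,L6} = {L0}; idom=L0

DF derivation:
  L2←L0: walk · to L0
  L2←L1: walk L1 to L0
  L2←L3: walk L3→L2 to L0
  L4←L1: walk L1 to L0
  L4←L2: walk L2 to L0
  L4←L3: walk L3→L2 to L0
  L8←L0: walk · to L0
  L8←L1: walk L1 to L0
  L8←L2: walk L2 to L0
  L8←L6: walk L6→L3→L2 to L0
  L0 → ∅
  L1 → {L2,L4,L8}
  L2 → {L2,L4,L8}
  L3 → {L2,L4,L8}
  L4 → ∅
  L5 → ∅
  L6 → {L8}
  L7 → ∅
  L8 → ∅

DF(L3) = ["L2", "L4", "L8"]

Answer: ["L2", "L4", "L8"]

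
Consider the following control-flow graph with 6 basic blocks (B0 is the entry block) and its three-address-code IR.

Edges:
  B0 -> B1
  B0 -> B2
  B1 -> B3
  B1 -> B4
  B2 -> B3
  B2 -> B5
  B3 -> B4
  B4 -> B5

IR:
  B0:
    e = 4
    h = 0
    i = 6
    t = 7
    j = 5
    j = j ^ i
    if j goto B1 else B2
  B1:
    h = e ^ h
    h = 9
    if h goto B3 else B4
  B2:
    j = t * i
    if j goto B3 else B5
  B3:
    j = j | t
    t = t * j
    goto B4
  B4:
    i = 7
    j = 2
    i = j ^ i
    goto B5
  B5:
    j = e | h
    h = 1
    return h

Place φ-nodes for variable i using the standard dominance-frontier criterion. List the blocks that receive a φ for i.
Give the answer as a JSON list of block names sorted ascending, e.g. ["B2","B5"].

idom tree: B1←B0 B2←B0 B3←B0 B4←B0 B5←B0
Dom∩ at merges:
  B3: preds {B1,B2}: {B0,B1} ∩ {B0,B2} = {B0}; idom=B0
  B4: preds {B1,B3}: {B0,B1} ∩ {B0,B3} = {B0}; idom=B0
  B5: preds {B2,B4}: {B0,B2} ∩ {B0,B4} = {B0}; idom=B0

DF walk-up:
  join B3 pred B1: B1 stop@B0
  join B3 pred B2: B2 stop@B0
  join B4 pred B1: B1 stop@B0
  join B4 pred B3: B3 stop@B0
  join B5 pred B2: B2 stop@B0
  join B5 pred B4: B4 stop@B0
  B0 → ∅
  B1 → {B3,B4}
  B2 → {B3,B5}
  B3 → {B4}
  B4 → {B5}
  B5 → ∅

φ for i: defs {B0,B4}
  DF⁺ = {B5}

Answer: ["B5"]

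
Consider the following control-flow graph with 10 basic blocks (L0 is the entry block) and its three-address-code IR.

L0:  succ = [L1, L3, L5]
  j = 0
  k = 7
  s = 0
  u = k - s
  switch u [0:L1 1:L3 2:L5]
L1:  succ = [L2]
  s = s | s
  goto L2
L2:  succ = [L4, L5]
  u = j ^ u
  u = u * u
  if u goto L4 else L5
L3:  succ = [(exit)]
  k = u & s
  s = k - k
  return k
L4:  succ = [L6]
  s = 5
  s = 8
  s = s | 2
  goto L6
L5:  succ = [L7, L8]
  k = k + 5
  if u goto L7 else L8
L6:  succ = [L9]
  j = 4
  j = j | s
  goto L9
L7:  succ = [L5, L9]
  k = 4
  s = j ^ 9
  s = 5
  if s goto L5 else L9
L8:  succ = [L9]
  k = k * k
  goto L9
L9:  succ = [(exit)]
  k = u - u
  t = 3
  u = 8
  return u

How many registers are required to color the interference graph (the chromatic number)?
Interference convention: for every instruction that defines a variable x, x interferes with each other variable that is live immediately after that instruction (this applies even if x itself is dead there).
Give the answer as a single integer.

Answer: 4

Analysis:
Per-block:
  L0 def {j,k,s,u} use ∅
  L1 def {s} use {s}
  L2 def {u} use {j,u}
  L3 def {k,s} use {s,u}
  L4 def {s} use ∅
  L5 def {k} use {k,u}
  L6 def {j} use {s}
  L7 def {k,s} use {j}
  L8 def {k} use {k}
  L9 def {k,t,u} use {u}

Liveness:
  live L0: ∅→{j,k,s,u}
  live L1: {j,k,s,u}→{j,k,u}
  live L2: {j,k,u}→{j,k,u}
  live L3: {s,u}→∅
  live L4: {u}→{s,u}
  live L5: {j,k,u}→{j,k,u}
  live L6: {s,u}→{u}
  live L7: {j,u}→{j,k,u}
  live L8: {k,u}→{u}
  live L9: {u}→∅

Interfere edges:
  j — {k,s,u}
  k — {j,s,u}
  s — {j,k,u}
  t — ∅
  u — {j,k,s}

Colouring:
  lower bound: {j,k,s,u} mutually conflict ⇒ χ ≥ 4
  4-colouring: R0={j,t}  R1={k}  R2={s}  R3={u}
  χ = 4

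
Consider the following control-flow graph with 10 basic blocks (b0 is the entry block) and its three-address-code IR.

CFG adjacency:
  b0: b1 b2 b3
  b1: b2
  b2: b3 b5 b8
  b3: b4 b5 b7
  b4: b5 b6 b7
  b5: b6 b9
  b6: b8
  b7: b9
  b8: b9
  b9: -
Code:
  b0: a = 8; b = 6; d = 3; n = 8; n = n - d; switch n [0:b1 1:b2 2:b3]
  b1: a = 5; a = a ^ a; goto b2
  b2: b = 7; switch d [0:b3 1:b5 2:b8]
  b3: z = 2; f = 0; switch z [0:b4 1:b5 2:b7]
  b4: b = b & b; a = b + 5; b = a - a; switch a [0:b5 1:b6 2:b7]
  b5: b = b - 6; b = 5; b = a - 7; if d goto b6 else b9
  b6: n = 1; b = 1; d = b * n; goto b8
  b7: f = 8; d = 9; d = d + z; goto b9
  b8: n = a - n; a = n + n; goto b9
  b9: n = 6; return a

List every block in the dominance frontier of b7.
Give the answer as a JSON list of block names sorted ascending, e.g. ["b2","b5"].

Answer: ["b9"]

Analysis:
idom tree: b1←b0 b2←b0 b3←b0 b4←b3 b5←b0 b6←b0 b7←b3 b8←b0 b9←b0
Dom∩ at merges:
  b2: preds {b0,b1}: {b0} ∩ {b0,b1} = {b0}; idom=b0
  b3: preds {b0,b2}: {b0} ∩ {b0,b2} = {b0}; idom=b0
  b5: preds {b2,b3,b4}: {b0,b2} ∩ {b0,b3} ∩ {b0,b3,b4} = {b0}; idom=b0
  b6: preds {b4,b5}: {b0,b3,b4} ∩ {b0,b5} = {b0}; idom=b0
  b7: preds {b3,b4}: {b0,b3} ∩ {b0,b3,b4} = {b0,b3}; idom=b3
  b8: preds {b2,b6}: {b0,b2} ∩ {b0,b6} = {b0}; idom=b0
  b9: preds {b5,b7,b8}: {b0,b5} ∩ {b0,b3,b7} ∩ {b0,b8} = {b0}; idom=b0

DF derivation:
  join b2 pred b0: · stop@b0
  join b2 pred b1: b1 stop@b0
  join b3 pred b0: · stop@b0
  join b3 pred b2: b2 stop@b0
  join b5 pred b2: b2 stop@b0
  join b5 pred b3: b3 stop@b0
  join b5 pred b4: b4→b3 stop@b0
  join b6 pred b4: b4→b3 stop@b0
  join b6 pred b5: b5 stop@b0
  join b7 pred b3: · stop@b3
  join b7 pred b4: b4 stop@b3
  join b8 pred b2: b2 stop@b0
  join b8 pred b6: b6 stop@b0
  join b9 pred b5: b5 stop@b0
  join b9 pred b7: b7→b3 stop@b0
  join b9 pred b8: b8 stop@b0
  b0: DF=∅
  b1: DF={b2}
  b2: DF={b3,b5,b8}
  b3: DF={b5,b6,b9}
  b4: DF={b5,b6,b7}
  b5: DF={b6,b9}
  b6: DF={b8}
  b7: DF={b9}
  b8: DF={b9}
  b9: DF=∅

DF(b7) = ["b9"]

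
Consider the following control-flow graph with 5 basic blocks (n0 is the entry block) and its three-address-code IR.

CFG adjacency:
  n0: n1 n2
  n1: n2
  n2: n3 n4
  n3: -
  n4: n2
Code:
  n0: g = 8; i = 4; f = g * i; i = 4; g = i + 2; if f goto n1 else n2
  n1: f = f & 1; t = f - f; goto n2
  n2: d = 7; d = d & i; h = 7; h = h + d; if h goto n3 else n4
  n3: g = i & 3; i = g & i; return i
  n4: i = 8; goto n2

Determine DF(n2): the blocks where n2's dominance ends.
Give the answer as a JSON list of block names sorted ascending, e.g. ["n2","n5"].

idom tree: n1←n0 n2←n0 n3←n2 n4←n2
Dom∩ at merges:
  n2: preds {n0,n1,n4}: {n0} ∩ {n0,n1} ∩ {n0,n2,n4} = {n0}; idom=n0

Frontier:
  join n2 pred n0: · stop@n0
  join n2 pred n1: n1 stop@n0
  join n2 pred n4: n4→n2 stop@n0
  n0: DF=∅
  n1: DF={n2}
  n2: DF={n2}
  n3: DF=∅
  n4: DF={n2}

DF(n2) = ["n2"]

Answer: ["n2"]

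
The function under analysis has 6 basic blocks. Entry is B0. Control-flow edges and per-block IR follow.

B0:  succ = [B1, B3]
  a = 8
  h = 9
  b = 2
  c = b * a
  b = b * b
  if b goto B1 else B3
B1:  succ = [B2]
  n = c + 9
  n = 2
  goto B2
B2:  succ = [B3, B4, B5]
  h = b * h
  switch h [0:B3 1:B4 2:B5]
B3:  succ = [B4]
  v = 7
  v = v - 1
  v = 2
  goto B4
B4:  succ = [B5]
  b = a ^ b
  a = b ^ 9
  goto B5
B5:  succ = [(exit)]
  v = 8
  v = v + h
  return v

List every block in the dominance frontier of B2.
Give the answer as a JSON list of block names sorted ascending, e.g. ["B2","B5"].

idom tree: B1←B0 B2←B1 B3←B0 B4←B0 B5←B0
Dom at joins:
  B3: preds {B0,B2}: {B0} ∩ {B0,B1,B2} = {B0}; idom=B0
  B4: preds {B2,B3}: {B0,B1,B2} ∩ {B0,B3} = {B0}; idom=B0
  B5: preds {B2,B4}: {B0,B1,B2} ∩ {B0,B4} = {B0}; idom=B0

DF walk-up:
  join B3 pred B0: · stop@B0
  join B3 pred B2: B2→B1 stop@B0
  join B4 pred B2: B2→B1 stop@B0
  join B4 pred B3: B3 stop@B0
  join B5 pred B2: B2→B1 stop@B0
  join B5 pred B4: B4 stop@B0
  B0 → ∅
  B1 → {B3,B4,B5}
  B2 → {B3,B4,B5}
  B3 → {B4}
  B4 → {B5}
  B5 → ∅

DF(B2) = ["B3", "B4", "B5"]

Answer: ["B3", "B4", "B5"]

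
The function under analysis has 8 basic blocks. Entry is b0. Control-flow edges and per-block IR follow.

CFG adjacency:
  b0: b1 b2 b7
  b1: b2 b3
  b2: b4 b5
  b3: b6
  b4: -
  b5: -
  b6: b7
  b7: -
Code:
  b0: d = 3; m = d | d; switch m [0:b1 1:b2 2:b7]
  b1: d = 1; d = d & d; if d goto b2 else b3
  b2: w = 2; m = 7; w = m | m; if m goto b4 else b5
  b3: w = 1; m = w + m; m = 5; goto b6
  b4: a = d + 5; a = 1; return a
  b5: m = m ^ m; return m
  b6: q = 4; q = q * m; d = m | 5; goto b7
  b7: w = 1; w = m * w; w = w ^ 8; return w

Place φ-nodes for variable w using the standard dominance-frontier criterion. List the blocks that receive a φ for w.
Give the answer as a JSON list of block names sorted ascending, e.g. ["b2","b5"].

idom tree: b1←b0 b2←b0 b3←b1 b4←b2 b5←b2 b6←b3 b7←b0
Dom at joins:
  b2: preds {b0,b1}: {b0} ∩ {b0,b1} = {b0}; idom=b0
  b7: preds {b0,b6}: {b0} ∩ {b0,b1,b3,b6} = {b0}; idom=b0

DF walk-up:
  join b2 pred b0: · stop@b0
  join b2 pred b1: b1 stop@b0
  join b7 pred b0: · stop@b0
  join b7 pred b6: b6→b3→b1 stop@b0
  b0 → ∅
  b1 → {b2,b7}
  b2 → ∅
  b3 → {b7}
  b4 → ∅
  b5 → ∅
  b6 → {b7}
  b7 → ∅

φ for w: defs {b2,b3,b7}
  DF⁺ = {b7}

Answer: ["b7"]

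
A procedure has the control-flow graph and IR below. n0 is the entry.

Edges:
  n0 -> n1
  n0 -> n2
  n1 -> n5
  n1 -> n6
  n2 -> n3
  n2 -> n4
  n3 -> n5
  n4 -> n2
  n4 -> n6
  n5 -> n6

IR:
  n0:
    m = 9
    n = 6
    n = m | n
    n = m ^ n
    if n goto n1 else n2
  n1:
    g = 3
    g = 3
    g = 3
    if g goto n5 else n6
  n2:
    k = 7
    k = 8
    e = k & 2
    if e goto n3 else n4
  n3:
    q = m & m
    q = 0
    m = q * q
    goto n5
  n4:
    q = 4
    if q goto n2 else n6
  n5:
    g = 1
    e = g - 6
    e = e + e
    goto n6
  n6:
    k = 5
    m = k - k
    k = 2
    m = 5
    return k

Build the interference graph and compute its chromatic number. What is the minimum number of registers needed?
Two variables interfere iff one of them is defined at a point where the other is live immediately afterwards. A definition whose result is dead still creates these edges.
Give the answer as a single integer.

Answer: 2

Derivation:
Per-block:
  n0: {m,n} / ∅
  n1: {g} / ∅
  n2: {e,k} / ∅
  n3: {m,q} / {m}
  n4: {q} / ∅
  n5: {e,g} / ∅
  n6: {k,m} / ∅

Liveness:
  n0 li=∅ lo={m}
  n1 li=∅ lo=∅
  n2 li={m} lo={m}
  n3 li={m} lo=∅
  n4 li={m} lo={m}
  n5 li=∅ lo=∅
  n6 li=∅ lo=∅

Interfere edges:
  e — {m}
  g — ∅
  k — {m}
  m — {e,k,n,q}
  n — {m}
  q — {m}

Chromatic number:
  clique {e,m} ⇒ need ≥ 2
  2-colouring: c0={g,m}  c1={e,k,n,q}
  χ = 2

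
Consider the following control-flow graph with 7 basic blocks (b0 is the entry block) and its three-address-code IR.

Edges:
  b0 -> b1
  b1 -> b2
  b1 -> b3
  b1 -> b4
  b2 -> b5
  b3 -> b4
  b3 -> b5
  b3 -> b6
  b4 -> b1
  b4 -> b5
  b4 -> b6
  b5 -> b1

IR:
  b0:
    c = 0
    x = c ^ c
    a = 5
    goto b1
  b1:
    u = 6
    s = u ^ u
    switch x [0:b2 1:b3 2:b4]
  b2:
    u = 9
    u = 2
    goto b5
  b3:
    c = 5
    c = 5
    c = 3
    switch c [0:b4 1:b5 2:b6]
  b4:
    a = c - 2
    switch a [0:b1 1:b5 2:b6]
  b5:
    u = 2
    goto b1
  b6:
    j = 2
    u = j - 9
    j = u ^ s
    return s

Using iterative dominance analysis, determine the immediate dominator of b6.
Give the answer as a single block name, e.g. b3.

idom tree: b1←b0 b2←b1 b3←b1 b4←b1 b5←b1 b6←b1
Dom∩ at merges:
  b1: preds {b0,b4,b5}: {b0} ∩ {b0,b1,b4} ∩ {b0,b1,b5} = {b0}; idom=b0
  b4: preds {b1,b3}: {b0,b1} ∩ {b0,b1,b3} = {b0,b1}; idom=b1
  b5: preds {b2,b3,b4}: {b0,b1,b2} ∩ {b0,b1,b3} ∩ {b0,b1,b4} = {b0,b1}; idom=b1
  b6: preds {b3,b4}: {b0,b1,b3} ∩ {b0,b1,b4} = {b0,b1}; idom=b1

idom(b6) = b1

Answer: b1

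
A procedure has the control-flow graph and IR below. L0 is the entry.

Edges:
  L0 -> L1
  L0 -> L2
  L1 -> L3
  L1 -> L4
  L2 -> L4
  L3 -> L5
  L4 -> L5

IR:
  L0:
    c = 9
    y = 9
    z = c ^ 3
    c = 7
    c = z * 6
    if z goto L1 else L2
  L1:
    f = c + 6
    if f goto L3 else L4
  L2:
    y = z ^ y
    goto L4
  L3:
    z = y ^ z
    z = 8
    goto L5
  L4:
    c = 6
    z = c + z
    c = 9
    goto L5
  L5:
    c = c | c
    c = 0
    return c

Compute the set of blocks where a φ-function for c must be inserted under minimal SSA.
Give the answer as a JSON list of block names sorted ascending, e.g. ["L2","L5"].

idom tree: L1←L0 L2←L0 L3←L1 L4←L0 L5←L0
Dom∩ at merges:
  L4: preds {L1,L2}: {L0,L1} ∩ {L0,L2} = {L0}; idom=L0
  L5: preds {L3,L4}: {L0,L1,L3} ∩ {L0,L4} = {L0}; idom=L0

DF derivation:
  join L4 pred L1: L1 stop@L0
  join L4 pred L2: L2 stop@L0
  join L5 pred L3: L3→L1 stop@L0
  join L5 pred L4: L4 stop@L0
  L0 → ∅
  L1 → {L4,L5}
  L2 → {L4}
  L3 → {L5}
  L4 → {L5}
  L5 → ∅

φ for c: defs {L0,L4,L5}
  DF⁺ = {L5}

Answer: ["L5"]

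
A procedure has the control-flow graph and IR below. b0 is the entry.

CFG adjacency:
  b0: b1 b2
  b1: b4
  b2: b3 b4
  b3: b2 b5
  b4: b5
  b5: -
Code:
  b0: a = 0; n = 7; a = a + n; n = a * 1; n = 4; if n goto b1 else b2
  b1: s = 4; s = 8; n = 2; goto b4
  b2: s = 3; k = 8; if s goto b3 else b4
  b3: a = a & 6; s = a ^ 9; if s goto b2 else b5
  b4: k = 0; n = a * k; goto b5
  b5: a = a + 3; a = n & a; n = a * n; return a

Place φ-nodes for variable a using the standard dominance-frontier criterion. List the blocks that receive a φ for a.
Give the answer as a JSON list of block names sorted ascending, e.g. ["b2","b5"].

idom tree: b1←b0 b2←b0 b3←b2 b4←b0 b5←b0
Dom at joins:
  b2: preds {b0,b3}: {b0} ∩ {b0,b2,b3} = {b0}; idom=b0
  b4: preds {b1,b2}: {b0,b1} ∩ {b0,b2} = {b0}; idom=b0
  b5: preds {b3,b4}: {b0,b2,b3} ∩ {b0,b4} = {b0}; idom=b0

DF derivation:
  join b2 pred b0: · stop@b0
  join b2 pred b3: b3→b2 stop@b0
  join b4 pred b1: b1 stop@b0
  join b4 pred b2: b2 stop@b0
  join b5 pred b3: b3→b2 stop@b0
  join b5 pred b4: b4 stop@b0
  b0 → ∅
  b1 → {b4}
  b2 → {b2,b4,b5}
  b3 → {b2,b5}
  b4 → {b5}
  b5 → ∅

φ for a: defs {b0,b3,b5}
  DF⁺ = {b2,b4,b5}

Answer: ["b2", "b4", "b5"]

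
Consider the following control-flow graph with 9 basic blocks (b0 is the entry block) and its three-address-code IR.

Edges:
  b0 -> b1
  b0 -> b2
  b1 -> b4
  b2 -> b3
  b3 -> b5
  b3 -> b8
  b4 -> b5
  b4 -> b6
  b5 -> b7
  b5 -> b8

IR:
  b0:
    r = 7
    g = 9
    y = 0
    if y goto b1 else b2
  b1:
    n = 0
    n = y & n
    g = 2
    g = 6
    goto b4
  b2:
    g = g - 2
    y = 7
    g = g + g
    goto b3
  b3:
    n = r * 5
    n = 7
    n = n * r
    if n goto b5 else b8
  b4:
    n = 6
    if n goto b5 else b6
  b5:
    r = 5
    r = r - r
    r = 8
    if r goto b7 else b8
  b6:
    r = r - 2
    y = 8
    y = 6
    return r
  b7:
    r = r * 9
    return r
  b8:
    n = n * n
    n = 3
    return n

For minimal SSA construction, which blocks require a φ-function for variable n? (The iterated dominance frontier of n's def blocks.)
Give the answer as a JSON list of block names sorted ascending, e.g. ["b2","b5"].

idom tree: b1←b0 b2←b0 b3←b2 b4←b1 b5←b0 b6←b4 b7←b5 b8←b0
Dom at joins:
  b5: preds {b3,b4}: {b0,b2,b3} ∩ {b0,b1,b4} = {b0}; idom=b0
  b8: preds {b3,b5}: {b0,b2,b3} ∩ {b0,b5} = {b0}; idom=b0

DF derivation:
  b5←b3: walk b3→b2 to b0
  b5←b4: walk b4→b1 to b0
  b8←b3: walk b3→b2 to b0
  b8←b5: walk b5 to b0
  b0 → ∅
  b1 → {b5}
  b2 → {b5,b8}
  b3 → {b5,b8}
  b4 → {b5}
  b5 → {b8}
  b6 → ∅
  b7 → ∅
  b8 → ∅

φ for n: defs {b1,b3,b4,b8}
  DF⁺ = {b5,b8}

Answer: ["b5", "b8"]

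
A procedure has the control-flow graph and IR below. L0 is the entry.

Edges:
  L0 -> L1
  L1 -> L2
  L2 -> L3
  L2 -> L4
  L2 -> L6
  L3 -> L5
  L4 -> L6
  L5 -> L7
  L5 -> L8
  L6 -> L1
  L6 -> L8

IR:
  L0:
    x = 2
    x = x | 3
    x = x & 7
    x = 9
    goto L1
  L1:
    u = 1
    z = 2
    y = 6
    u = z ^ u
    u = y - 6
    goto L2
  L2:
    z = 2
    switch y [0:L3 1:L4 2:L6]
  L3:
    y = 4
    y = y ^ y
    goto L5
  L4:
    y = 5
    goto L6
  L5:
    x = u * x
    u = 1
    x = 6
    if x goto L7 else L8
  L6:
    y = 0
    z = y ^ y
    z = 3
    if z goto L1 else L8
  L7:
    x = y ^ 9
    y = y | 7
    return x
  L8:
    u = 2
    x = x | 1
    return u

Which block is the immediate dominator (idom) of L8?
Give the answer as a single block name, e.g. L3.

Answer: L2

Derivation:
idom tree: L1←L0 L2←L1 L3←L2 L4←L2 L5←L3 L6←L2 L7←L5 L8←L2
Dom∩ at merges:
  L1: preds {L0,L6}: {L0} ∩ {L0,L1,L2,L6} = {L0}; idom=L0
  L6: preds {L2,L4}: {L0,L1,L2} ∩ {L0,L1,L2,L4} = {L0,L1,L2}; idom=L2
  L8: preds {L5,L6}: {L0,L1,L2,L3,L5} ∩ {L0,L1,L2,L6} = {L0,L1,L2}; idom=L2

idom(L8) = L2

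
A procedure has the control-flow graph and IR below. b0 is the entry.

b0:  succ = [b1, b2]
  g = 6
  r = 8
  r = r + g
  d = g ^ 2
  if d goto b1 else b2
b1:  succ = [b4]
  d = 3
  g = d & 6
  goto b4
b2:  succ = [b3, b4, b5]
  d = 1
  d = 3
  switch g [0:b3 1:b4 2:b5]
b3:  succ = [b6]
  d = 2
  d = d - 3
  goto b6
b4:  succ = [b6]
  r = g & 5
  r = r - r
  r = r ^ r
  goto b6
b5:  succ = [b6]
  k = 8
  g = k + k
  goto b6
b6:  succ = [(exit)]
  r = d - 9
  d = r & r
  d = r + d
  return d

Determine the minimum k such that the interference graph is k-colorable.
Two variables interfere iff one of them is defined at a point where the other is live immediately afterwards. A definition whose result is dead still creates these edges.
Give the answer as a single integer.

Answer: 3

Derivation:
def/use:
  b0 def {d,g,r} use ∅
  b1 def {d,g} use ∅
  b2 def {d} use {g}
  b3 def {d} use ∅
  b4 def {r} use {g}
  b5 def {g,k} use ∅
  b6 def {d,r} use {d}

Liveness:
  b0 li=∅ lo={g}
  b1 li=∅ lo={d,g}
  b2 li={g} lo={d,g}
  b3 li=∅ lo={d}
  b4 li={d,g} lo={d}
  b5 li={d} lo={d}
  b6 li={d} lo=∅

Interference:
  d↔{g,k,r}
  g↔{d,r}
  k↔{d}
  r↔{d,g}

Registers:
  {d,g,r} pairwise interfere (3-clique) ⇒ χ ≥ 3
  assign d→r0 g→r1 k→r1 r→r2 — no edge inside a register ⇒ χ ≤ 3
  χ = 3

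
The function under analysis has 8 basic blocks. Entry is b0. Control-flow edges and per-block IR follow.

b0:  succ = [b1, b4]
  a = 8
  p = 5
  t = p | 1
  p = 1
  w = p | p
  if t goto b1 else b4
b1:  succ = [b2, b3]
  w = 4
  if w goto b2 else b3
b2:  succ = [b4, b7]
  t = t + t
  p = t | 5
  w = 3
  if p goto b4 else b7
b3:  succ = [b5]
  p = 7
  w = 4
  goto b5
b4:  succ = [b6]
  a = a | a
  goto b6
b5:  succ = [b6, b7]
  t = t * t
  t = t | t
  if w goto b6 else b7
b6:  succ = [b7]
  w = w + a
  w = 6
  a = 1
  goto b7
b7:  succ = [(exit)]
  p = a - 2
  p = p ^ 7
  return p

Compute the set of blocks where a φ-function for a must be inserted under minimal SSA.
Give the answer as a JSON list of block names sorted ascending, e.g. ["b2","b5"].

Answer: ["b6", "b7"]

Working:
idom tree: b1←b0 b2←b1 b3←b1 b4←b0 b5←b3 b6←b0 b7←b0
Dom∩ at merges:
  b4: preds {b0,b2}: {b0} ∩ {b0,b1,b2} = {b0}; idom=b0
  b6: preds {b4,b5}: {b0,b4} ∩ {b0,b1,b3,b5} = {b0}; idom=b0
  b7: preds {b2,b5,b6}: {b0,b1,b2} ∩ {b0,b1,b3,b5} ∩ {b0,b6} = {b0}; idom=b0

DF walk-up:
  b4←b0: walk · to b0
  b4←b2: walk b2→b1 to b0
  b6←b4: walk b4 to b0
  b6←b5: walk b5→b3→b1 to b0
  b7←b2: walk b2→b1 to b0
  b7←b5: walk b5→b3→b1 to b0
  b7←b6: walk b6 to b0
  b0 → ∅
  b1 → {b4,b6,b7}
  b2 → {b4,b7}
  b3 → {b6,b7}
  b4 → {b6}
  b5 → {b6,b7}
  b6 → {b7}
  b7 → ∅

φ for a: defs {b0,b4,b6}
  DF⁺ = {b6,b7}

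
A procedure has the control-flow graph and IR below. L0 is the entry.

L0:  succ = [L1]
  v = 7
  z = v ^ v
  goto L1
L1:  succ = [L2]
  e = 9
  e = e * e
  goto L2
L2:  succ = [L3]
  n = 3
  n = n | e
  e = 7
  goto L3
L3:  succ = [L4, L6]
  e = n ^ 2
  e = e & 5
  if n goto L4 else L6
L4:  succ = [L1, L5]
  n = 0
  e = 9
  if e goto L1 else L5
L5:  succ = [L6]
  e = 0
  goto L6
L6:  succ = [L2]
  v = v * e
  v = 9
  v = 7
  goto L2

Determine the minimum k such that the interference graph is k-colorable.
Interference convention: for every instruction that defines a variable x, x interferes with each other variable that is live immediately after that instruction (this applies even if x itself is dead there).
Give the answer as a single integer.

Answer: 3

Analysis:
def/use:
  L0: def={v,z} ue=∅
  L1: def={e} ue=∅
  L2: def={e,n} ue={e}
  L3: def={e} ue={n}
  L4: def={e,n} ue=∅
  L5: def={e} ue=∅
  L6: def={v} ue={e,v}

Backward fixpoint:
  live L0: ∅→{v}
  live L1: {v}→{e,v}
  live L2: {e,v}→{n,v}
  live L3: {n,v}→{e,v}
  live L4: {v}→{v}
  live L5: {v}→{e,v}
  live L6: {e,v}→{e,v}

Interfere edges:
  e↔{n,v}
  n↔{e,v}
  v↔{e,n,z}
  z↔{v}

Colouring:
  {e,n,v} pairwise interfere (3-clique) ⇒ χ ≥ 3
  assign e→c1 n→c2 v→c0 z→c1 — no edge inside a register ⇒ χ ≤ 3
  χ = 3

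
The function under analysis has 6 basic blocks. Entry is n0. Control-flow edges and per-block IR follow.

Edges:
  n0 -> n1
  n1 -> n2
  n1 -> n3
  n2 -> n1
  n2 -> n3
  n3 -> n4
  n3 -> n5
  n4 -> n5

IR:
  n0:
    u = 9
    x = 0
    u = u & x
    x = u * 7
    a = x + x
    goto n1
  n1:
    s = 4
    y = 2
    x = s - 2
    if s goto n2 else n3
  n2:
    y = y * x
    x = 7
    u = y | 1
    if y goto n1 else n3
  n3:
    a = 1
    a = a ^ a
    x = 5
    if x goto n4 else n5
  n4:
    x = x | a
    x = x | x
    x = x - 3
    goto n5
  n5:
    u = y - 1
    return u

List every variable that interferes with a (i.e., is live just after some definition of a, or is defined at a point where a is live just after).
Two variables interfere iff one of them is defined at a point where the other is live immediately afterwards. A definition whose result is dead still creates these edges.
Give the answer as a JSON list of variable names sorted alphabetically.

Answer: ["x", "y"]

Working:
def/use:
  n0 def {a,u,x} use ∅
  n1 def {s,x,y} use ∅
  n2 def {u,x,y} use {x,y}
  n3 def {a,x} use ∅
  n4 def {x} use {a,x}
  n5 def {u} use {y}

Backward fixpoint:
  live n0: ∅→∅
  live n1: ∅→{x,y}
  live n2: {x,y}→{y}
  live n3: {y}→{a,x,y}
  live n4: {a,x,y}→{y}
  live n5: {y}→∅

Interfere edges:
  a — {x,y}
  s — {x,y}
  u — {x,y}
  x — {a,s,u,y}
  y — {a,s,u,x}

N(a) = ["x", "y"]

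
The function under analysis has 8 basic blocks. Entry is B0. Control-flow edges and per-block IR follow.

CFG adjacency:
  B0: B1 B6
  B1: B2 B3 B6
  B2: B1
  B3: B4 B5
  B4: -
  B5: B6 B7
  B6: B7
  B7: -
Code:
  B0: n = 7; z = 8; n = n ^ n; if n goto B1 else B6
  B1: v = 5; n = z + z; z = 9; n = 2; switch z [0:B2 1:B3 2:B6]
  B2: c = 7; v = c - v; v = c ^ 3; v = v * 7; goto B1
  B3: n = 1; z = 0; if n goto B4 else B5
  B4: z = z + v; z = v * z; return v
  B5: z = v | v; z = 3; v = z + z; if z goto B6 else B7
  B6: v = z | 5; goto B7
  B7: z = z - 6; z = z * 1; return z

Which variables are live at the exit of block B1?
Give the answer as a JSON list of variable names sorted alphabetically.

Answer: ["v", "z"]

Analysis:
Per-block:
  B0: {n,z} / ∅
  B1: {n,v,z} / {z}
  B2: {c,v} / {v}
  B3: {n,z} / ∅
  B4: {z} / {v,z}
  B5: {v,z} / {v}
  B6: {v} / {z}
  B7: {z} / {z}

Live sets:
  live B0: ∅→{z}
  live B1: {z}→{v,z}
  live B2: {v,z}→{z}
  live B3: {v}→{v,z}
  live B4: {v,z}→∅
  live B5: {v}→{z}
  live B6: {z}→{z}
  live B7: {z}→∅

live-out(B1) = ["v", "z"]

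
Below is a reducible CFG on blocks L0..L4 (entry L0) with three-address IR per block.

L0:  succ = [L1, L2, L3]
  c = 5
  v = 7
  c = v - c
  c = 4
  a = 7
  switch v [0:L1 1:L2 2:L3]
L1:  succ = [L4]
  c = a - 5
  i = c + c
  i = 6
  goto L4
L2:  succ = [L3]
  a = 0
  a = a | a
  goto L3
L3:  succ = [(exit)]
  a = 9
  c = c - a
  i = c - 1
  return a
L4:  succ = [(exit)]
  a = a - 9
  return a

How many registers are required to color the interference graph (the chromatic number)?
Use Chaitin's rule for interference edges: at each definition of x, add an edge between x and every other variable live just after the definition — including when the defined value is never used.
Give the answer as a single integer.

Per-block:
  L0: def={a,c,v} ue=∅
  L1: def={c,i} ue={a}
  L2: def={a} ue=∅
  L3: def={a,c,i} ue={c}
  L4: def={a} ue={a}

Live sets:
  L0 li=∅ lo={a,c}
  L1 li={a} lo={a}
  L2 li={c} lo={c}
  L3 li={c} lo=∅
  L4 li={a} lo=∅

Interference:
  a↔{c,i,v}
  c↔{a,v}
  i↔{a}
  v↔{a,c}

Colouring:
  lower bound: {a,c,v} mutually conflict ⇒ χ ≥ 3
  assign a→c0 c→c1 i→c1 v→c2 — no edge inside a register ⇒ χ ≤ 3
  χ = 3

Answer: 3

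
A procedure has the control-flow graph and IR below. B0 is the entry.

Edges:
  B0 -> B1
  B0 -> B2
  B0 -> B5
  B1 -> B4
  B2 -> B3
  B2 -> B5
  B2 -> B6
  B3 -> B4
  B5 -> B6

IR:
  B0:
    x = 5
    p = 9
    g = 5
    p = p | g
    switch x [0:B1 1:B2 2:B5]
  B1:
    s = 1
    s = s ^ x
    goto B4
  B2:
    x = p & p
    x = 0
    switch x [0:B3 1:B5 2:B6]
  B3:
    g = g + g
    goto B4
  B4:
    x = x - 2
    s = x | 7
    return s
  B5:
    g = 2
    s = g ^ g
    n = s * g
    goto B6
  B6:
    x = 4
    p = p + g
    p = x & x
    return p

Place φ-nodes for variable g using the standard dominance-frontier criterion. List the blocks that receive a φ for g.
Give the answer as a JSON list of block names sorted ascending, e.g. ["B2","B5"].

Answer: ["B4", "B6"]

Analysis:
idom tree: B1←B0 B2←B0 B3←B2 B4←B0 B5←B0 B6←B0
Dom at joins:
  B4: preds {B1,B3}: {B0,B1} ∩ {B0,B2,B3} = {B0}; idom=B0
  B5: preds {B0,B2}: {B0} ∩ {B0,B2} = {B0}; idom=B0
  B6: preds {B2,B5}: {B0,B2} ∩ {B0,B5} = {B0}; idom=B0

DF derivation:
  join B4 pred B1: B1 stop@B0
  join B4 pred B3: B3→B2 stop@B0
  join B5 pred B0: · stop@B0
  join B5 pred B2: B2 stop@B0
  join B6 pred B2: B2 stop@B0
  join B6 pred B5: B5 stop@B0
  B0 → ∅
  B1 → {B4}
  B2 → {B4,B5,B6}
  B3 → {B4}
  B4 → ∅
  B5 → {B6}
  B6 → ∅

φ for g: defs {B0,B3,B5}
  DF⁺ = {B4,B6}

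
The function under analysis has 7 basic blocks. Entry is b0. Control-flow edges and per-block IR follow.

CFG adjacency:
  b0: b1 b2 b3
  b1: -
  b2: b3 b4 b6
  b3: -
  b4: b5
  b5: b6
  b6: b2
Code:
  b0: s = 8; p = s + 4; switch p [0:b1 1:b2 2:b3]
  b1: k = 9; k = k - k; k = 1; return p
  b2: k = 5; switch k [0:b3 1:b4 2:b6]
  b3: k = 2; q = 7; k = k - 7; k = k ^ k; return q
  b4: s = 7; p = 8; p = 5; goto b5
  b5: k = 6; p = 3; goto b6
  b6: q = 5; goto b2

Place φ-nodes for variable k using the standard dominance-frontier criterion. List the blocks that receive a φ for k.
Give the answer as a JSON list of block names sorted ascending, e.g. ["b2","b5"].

idom tree: b1←b0 b2←b0 b3←b0 b4←b2 b5←b4 b6←b2
Dom at joins:
  b2: preds {b0,b6}: {b0} ∩ {b0,b2,b6} = {b0}; idom=b0
  b3: preds {b0,b2}: {b0} ∩ {b0,b2} = {b0}; idom=b0
  b6: preds {b2,b5}: {b0,b2} ∩ {b0,b2,b4,b5} = {b0,b2}; idom=b2

Frontier:
  join b2 pred b0: · stop@b0
  join b2 pred b6: b6→b2 stop@b0
  join b3 pred b0: · stop@b0
  join b3 pred b2: b2 stop@b0
  join b6 pred b2: · stop@b2
  join b6 pred b5: b5→b4 stop@b2
  DF(b0)=∅
  DF(b1)=∅
  DF(b2)={b2,b3}
  DF(b3)=∅
  DF(b4)={b6}
  DF(b5)={b6}
  DF(b6)={b2}

φ for k: defs {b1,b2,b3,b5}
  DF⁺ = {b2,b3,b6}

Answer: ["b2", "b3", "b6"]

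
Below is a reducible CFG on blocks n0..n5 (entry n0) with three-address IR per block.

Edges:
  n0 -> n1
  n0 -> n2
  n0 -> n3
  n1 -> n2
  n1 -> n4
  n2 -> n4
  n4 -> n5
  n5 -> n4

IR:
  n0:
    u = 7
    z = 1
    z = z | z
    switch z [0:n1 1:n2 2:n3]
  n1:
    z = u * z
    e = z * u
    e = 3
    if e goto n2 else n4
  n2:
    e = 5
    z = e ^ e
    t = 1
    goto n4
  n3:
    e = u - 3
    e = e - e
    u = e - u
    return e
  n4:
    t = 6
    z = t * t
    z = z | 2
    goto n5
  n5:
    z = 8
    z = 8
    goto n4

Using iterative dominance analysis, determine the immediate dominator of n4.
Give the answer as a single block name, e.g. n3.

Answer: n0

Analysis:
idom tree: n1←n0 n2←n0 n3←n0 n4←n0 n5←n4
Dom at joins:
  n2: preds {n0,n1}: {n0} ∩ {n0,n1} = {n0}; idom=n0
  n4: preds {n1,n2,n5}: {n0,n1} ∩ {n0,n2} ∩ {n0,n4,n5} = {n0}; idom=n0

idom(n4) = n0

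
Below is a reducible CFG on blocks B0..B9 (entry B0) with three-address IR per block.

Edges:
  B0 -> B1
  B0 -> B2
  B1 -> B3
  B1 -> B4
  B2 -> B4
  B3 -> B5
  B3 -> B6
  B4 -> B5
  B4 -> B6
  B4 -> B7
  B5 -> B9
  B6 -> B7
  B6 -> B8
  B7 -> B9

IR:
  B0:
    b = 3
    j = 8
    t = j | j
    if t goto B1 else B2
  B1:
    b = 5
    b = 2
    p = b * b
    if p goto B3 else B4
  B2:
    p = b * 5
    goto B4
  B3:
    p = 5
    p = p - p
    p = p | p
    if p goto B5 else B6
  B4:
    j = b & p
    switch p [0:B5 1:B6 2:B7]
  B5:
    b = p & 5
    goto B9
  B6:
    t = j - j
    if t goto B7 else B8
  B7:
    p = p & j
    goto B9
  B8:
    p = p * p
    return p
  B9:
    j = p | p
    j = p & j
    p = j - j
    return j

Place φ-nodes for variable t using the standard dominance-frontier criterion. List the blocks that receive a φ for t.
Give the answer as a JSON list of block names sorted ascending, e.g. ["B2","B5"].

idom tree: B1←B0 B2←B0 B3←B1 B4←B0 B5←B0 B6←B0 B7←B0 B8←B6 B9←B0
Dom∩ at merges:
  B4: preds {B1,B2}: {B0,B1} ∩ {B0,B2} = {B0}; idom=B0
  B5: preds {B3,B4}: {B0,B1,B3} ∩ {B0,B4} = {B0}; idom=B0
  B6: preds {B3,B4}: {B0,B1,B3} ∩ {B0,B4} = {B0}; idom=B0
  B7: preds {B4,B6}: {B0,B4} ∩ {B0,B6} = {B0}; idom=B0
  B9: preds {B5,B7}: {B0,B5} ∩ {B0,B7} = {B0}; idom=B0

DF walk-up:
  B4←B1: walk B1 to B0
  B4←B2: walk B2 to B0
  B5←B3: walk B3→B1 to B0
  B5←B4: walk B4 to B0
  B6←B3: walk B3→B1 to B0
  B6←B4: walk B4 to B0
  B7←B4: walk B4 to B0
  B7←B6: walk B6 to B0
  B9←B5: walk B5 to B0
  B9←B7: walk B7 to B0
  DF(B0)=∅
  DF(B1)={B4,B5,B6}
  DF(B2)={B4}
  DF(B3)={B5,B6}
  DF(B4)={B5,B6,B7}
  DF(B5)={B9}
  DF(B6)={B7}
  DF(B7)={B9}
  DF(B8)=∅
  DF(B9)=∅

φ for t: defs {B0,B6}
  DF⁺ = {B7,B9}

Answer: ["B7", "B9"]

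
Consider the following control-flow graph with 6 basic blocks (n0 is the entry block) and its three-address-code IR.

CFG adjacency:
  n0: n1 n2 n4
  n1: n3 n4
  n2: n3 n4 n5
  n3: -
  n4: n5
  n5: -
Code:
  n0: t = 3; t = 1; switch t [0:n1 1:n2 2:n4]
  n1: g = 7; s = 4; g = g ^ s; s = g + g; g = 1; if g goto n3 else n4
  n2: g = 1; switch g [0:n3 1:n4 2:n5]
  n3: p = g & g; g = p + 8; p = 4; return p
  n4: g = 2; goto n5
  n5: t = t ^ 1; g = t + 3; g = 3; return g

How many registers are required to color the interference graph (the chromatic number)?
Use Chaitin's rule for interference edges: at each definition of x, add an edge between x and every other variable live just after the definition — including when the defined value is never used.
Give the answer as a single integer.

Block summaries:
  n0: def={t} ue=∅
  n1: def={g,s} ue=∅
  n2: def={g} ue=∅
  n3: def={g,p} ue={g}
  n4: def={g} ue=∅
  n5: def={g,t} ue={t}

Liveness:
  n0: in=∅ out={t}
  n1: in={t} out={g,t}
  n2: in={t} out={g,t}
  n3: in={g} out=∅
  n4: in={t} out={t}
  n5: in={t} out=∅

Interference:
  g — {s,t}
  p — ∅
  s — {g,t}
  t — {g,s}

Chromatic number:
  clique {g,s,t} ⇒ need ≥ 3
  assign g→R0 p→R0 s→R1 t→R2 — no edge inside a register ⇒ χ ≤ 3
  χ = 3

Answer: 3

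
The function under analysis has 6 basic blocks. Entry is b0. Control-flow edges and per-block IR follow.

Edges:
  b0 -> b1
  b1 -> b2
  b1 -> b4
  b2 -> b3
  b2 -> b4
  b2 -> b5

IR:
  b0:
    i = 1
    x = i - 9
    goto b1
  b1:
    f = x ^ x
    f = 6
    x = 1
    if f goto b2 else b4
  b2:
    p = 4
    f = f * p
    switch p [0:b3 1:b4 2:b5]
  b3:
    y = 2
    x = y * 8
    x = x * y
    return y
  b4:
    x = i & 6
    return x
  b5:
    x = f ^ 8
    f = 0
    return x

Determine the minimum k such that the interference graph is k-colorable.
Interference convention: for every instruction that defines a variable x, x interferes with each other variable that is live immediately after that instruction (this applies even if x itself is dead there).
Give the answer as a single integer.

Answer: 3

Analysis:
Block summaries:
  b0 def {i,x} use ∅
  b1 def {f,x} use {x}
  b2 def {f,p} use {f}
  b3 def {x,y} use ∅
  b4 def {x} use {i}
  b5 def {f,x} use {f}

Liveness:
  b0 li=∅ lo={i,x}
  b1 li={i,x} lo={f,i}
  b2 li={f,i} lo={f,i}
  b3 li=∅ lo=∅
  b4 li={i} lo=∅
  b5 li={f} lo=∅

Conflict graph:
  f — {i,p,x}
  i — {f,p,x}
  p — {f,i}
  x — {f,i,y}
  y — {x}

Colouring:
  clique {f,i,p} ⇒ need ≥ 3
  3-colouring: c0={f,y}  c1={i}  c2={p,x}
  χ = 3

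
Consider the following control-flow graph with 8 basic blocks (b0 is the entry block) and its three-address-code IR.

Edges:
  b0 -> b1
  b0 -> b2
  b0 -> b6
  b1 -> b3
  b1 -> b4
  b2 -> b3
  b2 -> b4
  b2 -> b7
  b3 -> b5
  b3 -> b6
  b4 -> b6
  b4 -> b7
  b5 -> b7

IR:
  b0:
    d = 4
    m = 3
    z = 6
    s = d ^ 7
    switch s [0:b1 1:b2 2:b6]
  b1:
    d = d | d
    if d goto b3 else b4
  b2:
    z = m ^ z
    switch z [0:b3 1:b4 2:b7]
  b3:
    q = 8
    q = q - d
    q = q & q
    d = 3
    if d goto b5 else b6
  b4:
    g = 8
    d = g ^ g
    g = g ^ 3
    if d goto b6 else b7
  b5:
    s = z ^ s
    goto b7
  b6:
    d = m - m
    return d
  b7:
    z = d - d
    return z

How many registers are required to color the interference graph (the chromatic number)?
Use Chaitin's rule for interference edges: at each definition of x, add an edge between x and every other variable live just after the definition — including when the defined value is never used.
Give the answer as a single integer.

Answer: 5

Analysis:
Per-block:
  b0 def {d,m,s,z} use ∅
  b1 def {d} use {d}
  b2 def {z} use {m,z}
  b3 def {d,q} use {d}
  b4 def {d,g} use ∅
  b5 def {s} use {s,z}
  b6 def {d} use {m}
  b7 def {z} use {d}

Backward fixpoint:
  b0 li=∅ lo={d,m,s,z}
  b1 li={d,m,s,z} lo={d,m,s,z}
  b2 li={d,m,s,z} lo={d,m,s,z}
  b3 li={d,m,s,z} lo={d,m,s,z}
  b4 li={m} lo={d,m}
  b5 li={d,s,z} lo={d}
  b6 li={m} lo=∅
  b7 li={d} lo=∅

Interfere edges:
  d: {g,m,q,s,z}
  g: {d,m}
  m: {d,g,q,s,z}
  q: {d,m,s,z}
  s: {d,m,q,z}
  z: {d,m,q,s}

Registers:
  lower bound: {d,m,q,s,z} mutually conflict ⇒ χ ≥ 5
  5-colouring: r0={d}  r1={m}  r2={g,q}  r3={s}  r4={z}
  χ = 5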